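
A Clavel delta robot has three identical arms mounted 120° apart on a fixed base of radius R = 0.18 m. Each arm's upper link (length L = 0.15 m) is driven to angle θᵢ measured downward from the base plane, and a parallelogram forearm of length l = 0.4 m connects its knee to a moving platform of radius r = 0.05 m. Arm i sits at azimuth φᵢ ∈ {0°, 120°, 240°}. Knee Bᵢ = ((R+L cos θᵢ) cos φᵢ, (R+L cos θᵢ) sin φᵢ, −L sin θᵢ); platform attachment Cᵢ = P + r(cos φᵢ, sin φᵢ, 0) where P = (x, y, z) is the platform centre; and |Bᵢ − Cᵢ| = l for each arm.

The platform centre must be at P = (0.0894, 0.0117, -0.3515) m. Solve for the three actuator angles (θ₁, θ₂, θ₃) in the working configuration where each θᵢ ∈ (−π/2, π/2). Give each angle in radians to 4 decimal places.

θ₁ = 0.0002, θ₂ = 0.6111, θ₃ = 0.6984

φ1=0.0° → target in arm frame (0.0894, 0.0117)
  A cos θ + B sin θ = C:  0.0406·cos θ + -0.3515·sin θ = 0.0405
  γ=atan2(-0.3515,0.0406)=-1.4558;  ψ=arccos(0.1146)=1.4560;  θ1=γ+ψ≈0.0002
rotate P by −φ2: (-0.0346, -0.0833, -0.3515)
  e−x'=0.1646;  (l²−L²−(e−x')²−y'²−z²)/2L = -0.0669
  γ=atan2(-0.3515,0.1646)=-1.1329;  ψ=arccos(-0.1724)=1.7440;  θ2=γ+ψ≈0.6111
arm 3 (φ=240.0°): x'=-0.0548, y'=0.0716
  e−x'=0.1848;  (l²−L²−(e−x')²−y'²−z²)/2L = -0.0845
  θ3 = atan2(B,A) + arccos(C/0.3971) = 0.6984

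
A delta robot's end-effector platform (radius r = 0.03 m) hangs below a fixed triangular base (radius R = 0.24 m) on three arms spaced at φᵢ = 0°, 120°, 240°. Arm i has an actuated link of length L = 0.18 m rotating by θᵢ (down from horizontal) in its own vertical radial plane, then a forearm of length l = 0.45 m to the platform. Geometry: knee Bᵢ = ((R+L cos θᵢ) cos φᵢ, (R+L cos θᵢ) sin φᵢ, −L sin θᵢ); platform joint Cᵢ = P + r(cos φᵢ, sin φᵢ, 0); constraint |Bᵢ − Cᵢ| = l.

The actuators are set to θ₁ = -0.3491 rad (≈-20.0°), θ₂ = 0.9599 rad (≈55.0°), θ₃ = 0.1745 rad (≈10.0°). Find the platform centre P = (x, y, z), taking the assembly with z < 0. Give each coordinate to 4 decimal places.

arm 1 at φ=0.0°: (R−r)+L cos θ1 = 0.3791;  S1 = (0.3791, 0.0000, 0.0616)
φ2=120.0°: virtual centre (-0.1566, 0.2713, -0.1474), radius l
φ3=240.0°: virtual centre (-0.1936, -0.3354, -0.0313), radius l
eliminate P² terms by subtracting sphere 1 from 2 and 3
plane₁₂: -1.0715x+0.5426y+-0.4180z = -0.0277
det = 1.3403;  x = 0.0125+-0.2844z,  y = -0.0264+0.2089z
quadratic in z: (1.1245)z²+(0.0744)z+(-0.0636)=0, √Δ=0.5399 → z ∈ {-0.2731, 0.2070}; z = -0.2731 (taking z<0)
x = 0.0901, y = -0.0834

(0.0901, -0.0834, -0.2731)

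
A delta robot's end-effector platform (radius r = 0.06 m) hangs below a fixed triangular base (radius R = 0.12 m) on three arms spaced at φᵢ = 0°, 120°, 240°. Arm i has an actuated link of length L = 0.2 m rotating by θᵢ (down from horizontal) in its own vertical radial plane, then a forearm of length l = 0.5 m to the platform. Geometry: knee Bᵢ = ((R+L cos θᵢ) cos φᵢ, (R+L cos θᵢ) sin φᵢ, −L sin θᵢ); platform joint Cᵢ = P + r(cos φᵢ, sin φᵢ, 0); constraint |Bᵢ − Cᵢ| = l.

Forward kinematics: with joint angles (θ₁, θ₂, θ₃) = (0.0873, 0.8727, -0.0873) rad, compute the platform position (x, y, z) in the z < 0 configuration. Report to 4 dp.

(0.0822, -0.2100, -0.4353)

φ1=0.0°: virtual centre (0.2592, 0.0000, -0.0174), radius l
φ2=120.0°: virtual centre (-0.0943, 0.1633, -0.1532), radius l
arm 3 at φ=240.0°: ρ3 = 0.2592;  S3 = (-0.1296, -0.2245, 0.0174)
|S₂|²−|S₁|² = -0.0085;  |S₃|²−|S₁|² = 0.0000
plane₁₂: -0.7070x+0.3266y+-0.2716z = -0.0085
Cramer: x(z) = 0.0067-0.1735z;  y(z) = -0.0115+0.4559z
sphere 1 gives Az²+Bz+C=0 with A=1.2379, B=0.1120, C=-0.1858;  B²−4AC=0.9324;  roots -0.4353, 0.3448;  negative root z = -0.4353
x = 0.0822, y = -0.2100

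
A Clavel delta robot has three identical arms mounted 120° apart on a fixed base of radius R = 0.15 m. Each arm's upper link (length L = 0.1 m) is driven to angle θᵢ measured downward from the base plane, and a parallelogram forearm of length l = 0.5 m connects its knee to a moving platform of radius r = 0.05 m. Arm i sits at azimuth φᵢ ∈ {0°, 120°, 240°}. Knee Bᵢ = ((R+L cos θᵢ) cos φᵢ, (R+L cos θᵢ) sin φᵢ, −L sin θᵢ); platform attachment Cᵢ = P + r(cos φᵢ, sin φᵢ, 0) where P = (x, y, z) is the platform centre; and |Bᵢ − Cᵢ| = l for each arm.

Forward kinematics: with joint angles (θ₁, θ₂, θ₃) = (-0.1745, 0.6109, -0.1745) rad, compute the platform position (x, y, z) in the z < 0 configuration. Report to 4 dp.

S1 = (0.1985·cos0.0°, 0.1985·sin0.0°, 0.0174) = (0.1985, 0.0000, 0.0174)
S2 = (0.1819·cos120.0°, 0.1819·sin120.0°, -0.0574) = (-0.0910, 0.1575, -0.0574)
S3 = (0.1985·cos240.0°, 0.1985·sin240.0°, 0.0174) = (-0.0992, -0.1719, 0.0174)
eliminate P² terms by subtracting sphere 1 from 2 and 3
plane₁₂: -0.5789x+0.3151y+-0.1494z = -0.0033
Cramer: x(z) = 0.0029-0.1329z;  y(z) = -0.0051+0.2302z
into |P−S₁|² = l²: 1.0706z² + 0.0149z + -0.2114 = 0;  Δ = 0.9057;  z = -0.4514 or 0.4375 → z<0 root = -0.4514
x = 0.0629, y = -0.1090

(0.0629, -0.1090, -0.4514)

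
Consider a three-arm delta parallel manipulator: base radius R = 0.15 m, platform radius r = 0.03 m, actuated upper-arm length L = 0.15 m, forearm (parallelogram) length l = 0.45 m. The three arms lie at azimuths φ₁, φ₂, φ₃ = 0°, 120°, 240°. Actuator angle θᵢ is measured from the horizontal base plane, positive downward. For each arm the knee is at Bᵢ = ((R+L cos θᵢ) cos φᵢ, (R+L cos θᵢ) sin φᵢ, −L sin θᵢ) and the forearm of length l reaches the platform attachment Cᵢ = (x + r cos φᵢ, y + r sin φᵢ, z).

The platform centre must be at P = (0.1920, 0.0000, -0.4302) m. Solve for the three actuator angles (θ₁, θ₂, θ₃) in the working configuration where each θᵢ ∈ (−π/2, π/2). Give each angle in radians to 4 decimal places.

φ1=0.0° → target in arm frame (0.1920, 0.0000)
  A=-0.0720, B=-0.4302, C=(l²−L²−A²−y'²−z²)/(2L)=-0.0342
  √(A²+B²)=0.4362;  θ1 = -1.7366+1.6493 ≈ -0.0874
arm 2 (φ=120.0°): x'=-0.0960, y'=-0.1663
  A cos θ + B sin θ = C:  0.2160·cos θ + -0.4302·sin θ = -0.2646
  γ=atan2(-0.4302,0.2160)=-1.1055;  ψ=arccos(-0.5496)=2.1527;  θ2=γ+ψ≈1.0473
arm 3 (φ=240.0°): x'=-0.0960, y'=0.1663
  A=0.2160, B=-0.4302, C=(l²−L²−A²−y'²−z²)/(2L)=-0.2646
  γ=atan2(-0.4302,0.2160)=-1.1055;  ψ=arccos(-0.5496)=2.1527;  θ3=γ+ψ≈1.0473

θ₁ = -0.0874, θ₂ = 1.0473, θ₃ = 1.0473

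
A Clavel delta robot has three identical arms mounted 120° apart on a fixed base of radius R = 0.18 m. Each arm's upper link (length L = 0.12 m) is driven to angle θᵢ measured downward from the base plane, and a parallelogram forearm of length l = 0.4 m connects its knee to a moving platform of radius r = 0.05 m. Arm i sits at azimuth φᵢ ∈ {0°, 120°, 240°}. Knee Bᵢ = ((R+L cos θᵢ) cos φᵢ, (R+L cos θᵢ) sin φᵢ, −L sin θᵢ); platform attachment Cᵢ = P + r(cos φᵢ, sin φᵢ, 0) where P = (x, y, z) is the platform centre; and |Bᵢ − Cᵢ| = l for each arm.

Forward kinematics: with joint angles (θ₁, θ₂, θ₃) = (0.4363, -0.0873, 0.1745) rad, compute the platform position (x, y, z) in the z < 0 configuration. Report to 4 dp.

S1 = (0.2388·cos0.0°, 0.2388·sin0.0°, -0.0507) = (0.2388, 0.0000, -0.0507)
arm 2 at φ=120.0°: e+L cos θ2 = 0.2495;  S2 = (-0.1248, 0.2161, 0.0105)
φ3=240.0°: virtual centre (-0.1241, -0.2149, -0.0208), radius l
|S₂|²−|S₁|² = 0.0028;  |S₃|²−|S₁|² = 0.0024
[-0.7271 0.4322 0.1223]·P = 0.0028;  [-0.7257 -0.4299 0.0598]·P = 0.0024
det = 0.6262;  x = -0.0036+0.1252z,  y = 0.0004+-0.0724z
quadratic in z: (1.0209)z²+(0.0407)z+(-0.0987)=0, √Δ=0.6361 → z ∈ {-0.3315, 0.2916}; z = -0.3315 (taking z<0)
x = -0.0451, y = 0.0244

(-0.0451, 0.0244, -0.3315)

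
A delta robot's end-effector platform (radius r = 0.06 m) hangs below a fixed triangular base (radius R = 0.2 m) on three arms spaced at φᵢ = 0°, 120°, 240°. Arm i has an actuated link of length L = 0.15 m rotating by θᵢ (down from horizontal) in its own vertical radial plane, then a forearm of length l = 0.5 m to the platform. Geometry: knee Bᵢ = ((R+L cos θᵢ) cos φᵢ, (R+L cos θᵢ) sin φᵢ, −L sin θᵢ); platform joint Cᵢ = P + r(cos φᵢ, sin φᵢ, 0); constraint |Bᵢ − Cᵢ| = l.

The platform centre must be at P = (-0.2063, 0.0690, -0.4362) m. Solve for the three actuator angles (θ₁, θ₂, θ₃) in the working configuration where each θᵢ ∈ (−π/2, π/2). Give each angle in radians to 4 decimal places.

θ₁ = 1.2219, θ₂ = -0.1743, θ₃ = 0.3492

rotate P by −φ1: (-0.2063, 0.0690, -0.4362)
  A cos θ + B sin θ = C:  0.3463·cos θ + -0.4362·sin θ = -0.2915
  √(A²+B²)=0.5570;  θ1 = -0.8998+2.1217 ≈ 1.2219
φ2=120.0° → target in arm frame (0.1629, 0.1442)
  A cos θ + B sin θ = C:  -0.0229·cos θ + -0.4362·sin θ = 0.0531
  γ=atan2(-0.4362,-0.0229)=-1.6233;  ψ=arccos(0.1215)=1.4490;  θ2=γ+ψ≈-0.1743
rotate P by −φ3: (0.0434, -0.2132, -0.4362)
  A cos θ + B sin θ = C:  0.0966·cos θ + -0.4362·sin θ = -0.0585
  θ3 = atan2(B,A) + arccos(C/0.4468) = 0.3492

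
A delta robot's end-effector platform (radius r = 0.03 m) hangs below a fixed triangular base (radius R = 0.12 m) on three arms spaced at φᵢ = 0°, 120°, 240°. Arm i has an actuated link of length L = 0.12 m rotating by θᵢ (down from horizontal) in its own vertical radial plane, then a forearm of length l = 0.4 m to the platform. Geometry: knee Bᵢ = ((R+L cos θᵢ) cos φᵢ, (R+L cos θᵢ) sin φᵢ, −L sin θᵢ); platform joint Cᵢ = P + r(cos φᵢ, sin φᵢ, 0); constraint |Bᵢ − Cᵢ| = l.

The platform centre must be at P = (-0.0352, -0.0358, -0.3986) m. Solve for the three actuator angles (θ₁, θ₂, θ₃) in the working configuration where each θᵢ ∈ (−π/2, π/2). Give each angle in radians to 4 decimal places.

arm 1 (φ=0.0°): x'=-0.0352, y'=-0.0358
  A cos θ + B sin θ = C:  0.1252·cos θ + -0.3986·sin θ = -0.1260
  θ1 = atan2(B,A) + arccos(C/0.4178) = 0.6107
φ2=120.0° → target in arm frame (-0.0134, 0.0484)
  e−x'=0.1034;  (l²−L²−(e−x')²−y'²−z²)/2L = -0.1096
  γ=atan2(-0.3986,0.1034)=-1.3170;  ψ=arccos(-0.2663)=1.8403;  θ2=γ+ψ≈0.5233
φ3=240.0° → target in arm frame (0.0486, -0.0126)
  A=0.0414, B=-0.3986, C=(l²−L²−A²−y'²−z²)/(2L)=-0.0631
  √(A²+B²)=0.4007;  θ3 = -1.4673+1.7290 ≈ 0.2617

θ₁ = 0.6107, θ₂ = 0.5233, θ₃ = 0.2617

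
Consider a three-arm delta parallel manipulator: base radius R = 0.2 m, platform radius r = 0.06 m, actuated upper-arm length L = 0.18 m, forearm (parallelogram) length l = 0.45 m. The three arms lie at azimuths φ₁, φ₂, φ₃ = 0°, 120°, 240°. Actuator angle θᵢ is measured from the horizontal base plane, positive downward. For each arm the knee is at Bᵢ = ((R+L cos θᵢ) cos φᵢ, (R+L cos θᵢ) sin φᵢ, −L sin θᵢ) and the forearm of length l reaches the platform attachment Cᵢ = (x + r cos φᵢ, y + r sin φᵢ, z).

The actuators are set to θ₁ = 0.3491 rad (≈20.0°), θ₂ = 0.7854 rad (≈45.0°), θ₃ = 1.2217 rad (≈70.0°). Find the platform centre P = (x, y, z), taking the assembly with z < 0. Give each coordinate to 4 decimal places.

arm 1 at φ=0.0°: (R−r)+L cos θ1 = 0.3091;  O1 = (0.3091, 0.0000, -0.0616)
O2 = (0.2673·cos120.0°, 0.2673·sin120.0°, -0.1273) = (-0.1336, 0.2315, -0.1273)
φ3=240.0°: virtual centre (-0.1008, -0.1746, -0.1691), radius l
eliminate P² terms by subtracting sphere 1 from 2 and 3
plane₁₂: -0.8856x+0.4629y+-0.1314z = -0.0117
Cramer: x(z) = 0.0262-0.2112z;  y(z) = 0.0248-0.1202z
sphere 1 gives Az²+Bz+C=0 with A=1.0591, B=0.2367, C=-0.1180;  B²−4AC=0.5561;  roots -0.4638, 0.2403;  negative root z = -0.4638
x = 0.1242, y = 0.0805

(0.1242, 0.0805, -0.4638)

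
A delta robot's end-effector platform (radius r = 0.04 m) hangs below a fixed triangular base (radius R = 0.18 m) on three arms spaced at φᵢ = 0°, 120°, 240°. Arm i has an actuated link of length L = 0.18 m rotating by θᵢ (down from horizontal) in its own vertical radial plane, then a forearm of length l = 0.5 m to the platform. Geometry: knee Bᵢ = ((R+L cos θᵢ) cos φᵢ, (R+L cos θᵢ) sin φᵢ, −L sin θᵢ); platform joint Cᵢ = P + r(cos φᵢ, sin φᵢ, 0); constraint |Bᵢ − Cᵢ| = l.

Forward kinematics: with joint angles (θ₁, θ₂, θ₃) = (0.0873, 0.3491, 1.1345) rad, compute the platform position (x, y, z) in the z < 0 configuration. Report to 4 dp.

(0.1280, 0.1433, -0.4549)

arm 1 at φ=0.0°: (R−r)+L cos θ1 = 0.3193;  S1 = (0.3193, 0.0000, -0.0157)
S2 = (0.3091·cos120.0°, 0.3091·sin120.0°, -0.0616) = (-0.1546, 0.2677, -0.0616)
arm 3 at φ=240.0°: (R−r)+L cos θ3 = 0.2161;  S3 = (-0.1080, -0.1871, -0.1631)
subtract pairs → two planes through P
plane₁₂: -0.9478x+0.5355y+-0.0918z = -0.0028
Cramer: x(z) = 0.0204-0.2366z;  y(z) = 0.0307-0.2475z
quadratic in z: (1.1173)z²+(0.1577)z+(-0.1594)=0, √Δ=0.8587 → z ∈ {-0.4549, 0.3137}; z = -0.4549 (taking z<0)
x = 0.1280, y = 0.1433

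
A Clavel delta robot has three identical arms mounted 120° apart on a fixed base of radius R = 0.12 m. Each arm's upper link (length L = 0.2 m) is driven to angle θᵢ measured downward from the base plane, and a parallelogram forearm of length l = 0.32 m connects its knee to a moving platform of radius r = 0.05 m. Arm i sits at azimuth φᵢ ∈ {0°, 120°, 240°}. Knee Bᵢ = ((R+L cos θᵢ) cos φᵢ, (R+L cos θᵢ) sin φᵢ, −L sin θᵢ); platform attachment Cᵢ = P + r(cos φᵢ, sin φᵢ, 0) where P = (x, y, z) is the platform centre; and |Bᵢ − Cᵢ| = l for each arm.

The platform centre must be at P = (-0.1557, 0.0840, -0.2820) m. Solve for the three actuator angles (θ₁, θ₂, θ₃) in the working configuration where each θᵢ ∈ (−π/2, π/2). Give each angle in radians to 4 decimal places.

θ₁ = 1.2217, θ₂ = 0.0000, θ₃ = 0.6980

arm 1 (φ=0.0°): x'=-0.1557, y'=0.0840
  e−x'=0.2257;  (l²−L²−(e−x')²−y'²−z²)/2L = -0.1878
  θ1 = atan2(B,A) + arccos(C/0.3612) = 1.2217
φ2=120.0° → target in arm frame (0.1506, 0.0928)
  A cos θ + B sin θ = C:  -0.0806·cos θ + -0.2820·sin θ = -0.0806
  γ=atan2(-0.2820,-0.0806)=-1.8492;  ψ=arccos(-0.2748)=1.8492;  θ2=γ+ψ≈0.0000
φ3=240.0° → target in arm frame (0.0051, -0.1768)
  A=0.0649, B=-0.2820, C=(l²−L²−A²−y'²−z²)/(2L)=-0.1315
  √(A²+B²)=0.2894;  θ3 = -1.3446+2.0426 ≈ 0.6980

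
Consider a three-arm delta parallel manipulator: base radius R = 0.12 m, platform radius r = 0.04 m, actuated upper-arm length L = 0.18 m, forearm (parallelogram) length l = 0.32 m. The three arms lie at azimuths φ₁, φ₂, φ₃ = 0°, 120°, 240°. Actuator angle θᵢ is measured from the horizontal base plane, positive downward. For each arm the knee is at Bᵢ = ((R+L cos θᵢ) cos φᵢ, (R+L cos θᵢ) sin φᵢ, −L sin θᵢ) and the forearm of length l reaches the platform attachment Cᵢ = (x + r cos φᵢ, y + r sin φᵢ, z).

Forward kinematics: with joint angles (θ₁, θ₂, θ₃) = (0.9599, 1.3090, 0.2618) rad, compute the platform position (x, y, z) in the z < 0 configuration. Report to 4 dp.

centre 1 = (0.1832·cos0.0°, 0.1832·sin0.0°, -0.1474) = (0.1832, 0.0000, -0.1474)
φ2=120.0°: virtual centre (-0.0633, 0.1096, -0.1739), radius l
centre 3 = (0.2539·cos240.0°, 0.2539·sin240.0°, -0.0466) = (-0.1269, -0.2199, -0.0466)
subtract pairs → two planes through P
[-0.4931 0.2193 -0.0528]·P = -0.0091;  [-0.6204 -0.4397 0.2017]·P = 0.0113
det = 0.3528;  x = 0.0043+0.0595z,  y = -0.0317+0.3748z
sphere 1 gives Az²+Bz+C=0 with A=1.1440, B=0.2498, C=-0.0476;  B²−4AC=0.2803;  roots -0.3406, 0.1222;  negative root z = -0.3406
x = -0.0160, y = -0.1594

(-0.0160, -0.1594, -0.3406)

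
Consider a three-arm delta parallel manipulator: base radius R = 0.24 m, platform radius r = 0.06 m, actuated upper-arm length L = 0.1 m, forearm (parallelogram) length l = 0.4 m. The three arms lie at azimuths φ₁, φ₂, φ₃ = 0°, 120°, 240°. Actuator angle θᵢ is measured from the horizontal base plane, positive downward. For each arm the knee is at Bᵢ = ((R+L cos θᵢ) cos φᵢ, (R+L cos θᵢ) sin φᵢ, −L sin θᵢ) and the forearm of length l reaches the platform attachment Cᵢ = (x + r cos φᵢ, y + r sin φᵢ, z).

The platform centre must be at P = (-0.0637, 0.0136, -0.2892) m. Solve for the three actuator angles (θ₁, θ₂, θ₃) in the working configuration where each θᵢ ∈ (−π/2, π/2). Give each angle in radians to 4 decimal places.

φ1=0.0° → target in arm frame (-0.0637, 0.0136)
  A cos θ + B sin θ = C:  0.2437·cos θ + -0.2892·sin θ = 0.0339
  √(A²+B²)=0.3782;  θ1 = -0.8706+1.4809 ≈ 0.6103
φ2=120.0° → target in arm frame (0.0436, 0.0484)
  e−x'=0.1364;  (l²−L²−(e−x')²−y'²−z²)/2L = 0.2271
  γ=atan2(-0.2892,0.1364)=-1.1302;  ψ=arccos(0.7104)=0.7808;  θ2=γ+ψ≈-0.3494
arm 3 (φ=240.0°): x'=0.0201, y'=-0.0620
  A=0.1599, B=-0.2892, C=(l²−L²−A²−y'²−z²)/(2L)=0.1847
  θ3 = atan2(B,A) + arccos(C/0.3305) = -0.0880

θ₁ = 0.6103, θ₂ = -0.3494, θ₃ = -0.0880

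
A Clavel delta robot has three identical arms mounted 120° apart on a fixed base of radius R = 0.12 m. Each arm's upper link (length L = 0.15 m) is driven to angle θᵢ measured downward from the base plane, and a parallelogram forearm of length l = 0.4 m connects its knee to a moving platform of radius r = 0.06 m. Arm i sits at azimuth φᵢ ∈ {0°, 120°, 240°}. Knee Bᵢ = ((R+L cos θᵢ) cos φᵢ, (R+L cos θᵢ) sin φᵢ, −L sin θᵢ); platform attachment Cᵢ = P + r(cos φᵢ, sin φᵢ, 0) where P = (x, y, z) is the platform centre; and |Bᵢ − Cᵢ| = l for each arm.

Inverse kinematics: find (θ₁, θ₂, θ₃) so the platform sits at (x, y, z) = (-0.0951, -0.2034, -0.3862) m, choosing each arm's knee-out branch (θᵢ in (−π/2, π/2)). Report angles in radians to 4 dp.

θ₁ = 1.0473, θ₂ = 1.1345, θ₃ = -0.0873

rotate P by −φ1: (-0.0951, -0.2034, -0.3862)
  A=0.1551, B=-0.3862, C=(l²−L²−A²−y'²−z²)/(2L)=-0.2569
  γ=atan2(-0.3862,0.1551)=-1.1889;  ψ=arccos(-0.6173)=2.2362;  θ1=γ+ψ≈1.0473
φ2=120.0° → target in arm frame (-0.1286, 0.1841)
  e−x'=0.1886;  (l²−L²−(e−x')²−y'²−z²)/2L = -0.2703
  √(A²+B²)=0.4298;  θ2 = -1.1165+2.2510 ≈ 1.1345
φ3=240.0° → target in arm frame (0.2237, 0.0193)
  A=-0.1637, B=-0.3862, C=(l²−L²−A²−y'²−z²)/(2L)=-0.1294
  γ=atan2(-0.3862,-0.1637)=-1.9717;  ψ=arccos(-0.3085)=1.8844;  θ3=γ+ψ≈-0.0873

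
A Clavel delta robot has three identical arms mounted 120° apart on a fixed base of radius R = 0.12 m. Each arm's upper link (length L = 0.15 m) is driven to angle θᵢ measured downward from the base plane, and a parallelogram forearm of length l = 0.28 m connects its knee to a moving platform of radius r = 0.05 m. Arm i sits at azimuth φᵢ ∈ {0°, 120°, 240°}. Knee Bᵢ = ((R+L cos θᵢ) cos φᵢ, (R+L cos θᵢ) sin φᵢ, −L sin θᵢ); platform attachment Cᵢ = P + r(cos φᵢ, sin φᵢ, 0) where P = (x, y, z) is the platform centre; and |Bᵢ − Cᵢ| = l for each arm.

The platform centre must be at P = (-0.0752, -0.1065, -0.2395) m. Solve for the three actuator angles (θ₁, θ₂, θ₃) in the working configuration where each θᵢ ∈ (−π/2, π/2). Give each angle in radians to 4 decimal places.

θ₁ = 0.9601, θ₂ = 0.8727, θ₃ = -0.1748

arm 1 (φ=0.0°): x'=-0.0752, y'=-0.1065
  e−x'=0.1452;  (l²−L²−(e−x')²−y'²−z²)/2L = -0.1130
  √(A²+B²)=0.2801;  θ1 = -1.0258+1.9859 ≈ 0.9601
rotate P by −φ2: (-0.0546, 0.1184, -0.2395)
  e−x'=0.1246;  (l²−L²−(e−x')²−y'²−z²)/2L = -0.1034
  θ2 = atan2(B,A) + arccos(C/0.2700) = 0.8727
arm 3 (φ=240.0°): x'=0.1298, y'=-0.0119
  A=-0.0598, B=-0.2395, C=(l²−L²−A²−y'²−z²)/(2L)=-0.0173
  θ3 = atan2(B,A) + arccos(C/0.2469) = -0.1748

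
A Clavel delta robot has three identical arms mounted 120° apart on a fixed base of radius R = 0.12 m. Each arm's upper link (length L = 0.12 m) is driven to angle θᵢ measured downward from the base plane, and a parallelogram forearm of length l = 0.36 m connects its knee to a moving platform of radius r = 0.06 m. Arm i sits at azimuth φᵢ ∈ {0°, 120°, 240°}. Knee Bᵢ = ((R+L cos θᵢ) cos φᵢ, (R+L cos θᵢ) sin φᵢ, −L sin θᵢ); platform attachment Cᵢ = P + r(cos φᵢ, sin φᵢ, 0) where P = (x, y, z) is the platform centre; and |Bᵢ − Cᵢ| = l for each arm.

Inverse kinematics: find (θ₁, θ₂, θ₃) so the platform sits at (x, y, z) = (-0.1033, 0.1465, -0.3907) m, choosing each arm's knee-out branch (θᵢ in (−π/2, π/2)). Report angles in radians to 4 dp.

arm 1 (φ=0.0°): x'=-0.1033, y'=0.1465
  e−x'=0.1633;  (l²−L²−(e−x')²−y'²−z²)/2L = -0.3566
  √(A²+B²)=0.4235;  θ1 = -1.1749+2.5718 ≈ 1.3970
φ2=120.0° → target in arm frame (0.1785, 0.0162)
  A=-0.1185, B=-0.3907, C=(l²−L²−A²−y'²−z²)/(2L)=-0.2157
  γ=atan2(-0.3907,-0.1185)=-1.8653;  ψ=arccos(-0.5282)=2.1273;  θ2=γ+ψ≈0.2619
arm 3 (φ=240.0°): x'=-0.0752, y'=-0.1627
  A cos θ + B sin θ = C:  0.1352·cos θ + -0.3907·sin θ = -0.3425
  γ=atan2(-0.3907,0.1352)=-1.2376;  ψ=arccos(-0.8285)=2.5472;  θ3=γ+ψ≈1.3096

θ₁ = 1.3970, θ₂ = 0.2619, θ₃ = 1.3096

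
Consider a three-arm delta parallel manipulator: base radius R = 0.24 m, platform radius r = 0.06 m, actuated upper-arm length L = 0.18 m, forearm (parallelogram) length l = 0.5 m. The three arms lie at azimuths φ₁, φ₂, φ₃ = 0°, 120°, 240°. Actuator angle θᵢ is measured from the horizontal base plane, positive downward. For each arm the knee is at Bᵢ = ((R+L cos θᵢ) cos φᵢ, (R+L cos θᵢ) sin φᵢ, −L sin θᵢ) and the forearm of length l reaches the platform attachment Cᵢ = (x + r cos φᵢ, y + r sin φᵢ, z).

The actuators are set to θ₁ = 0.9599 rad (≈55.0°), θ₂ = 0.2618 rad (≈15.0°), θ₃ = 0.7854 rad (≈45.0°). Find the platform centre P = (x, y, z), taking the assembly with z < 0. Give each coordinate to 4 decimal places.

(-0.0804, 0.0792, -0.4814)

S1 = (0.2832·cos0.0°, 0.2832·sin0.0°, -0.1474) = (0.2832, 0.0000, -0.1474)
S2 = (0.3539·cos120.0°, 0.3539·sin120.0°, -0.0466) = (-0.1769, 0.3065, -0.0466)
φ3=240.0°: virtual centre (-0.1536, -0.2661, -0.1273), radius l
|S₂|²−|S₁|² = 0.0254;  |S₃|²−|S₁|² = 0.0087
plane₁₂: -0.9204x+0.6129y+0.2017z = 0.0254
det = 1.0254;  x = -0.0184+0.1288z,  y = 0.0139+-0.1357z
sphere 1 gives Az²+Bz+C=0 with A=1.0350, B=0.2134, C=-0.1371;  B²−4AC=0.6131;  roots -0.4814, 0.2752;  negative root z = -0.4814
x = -0.0804, y = 0.0792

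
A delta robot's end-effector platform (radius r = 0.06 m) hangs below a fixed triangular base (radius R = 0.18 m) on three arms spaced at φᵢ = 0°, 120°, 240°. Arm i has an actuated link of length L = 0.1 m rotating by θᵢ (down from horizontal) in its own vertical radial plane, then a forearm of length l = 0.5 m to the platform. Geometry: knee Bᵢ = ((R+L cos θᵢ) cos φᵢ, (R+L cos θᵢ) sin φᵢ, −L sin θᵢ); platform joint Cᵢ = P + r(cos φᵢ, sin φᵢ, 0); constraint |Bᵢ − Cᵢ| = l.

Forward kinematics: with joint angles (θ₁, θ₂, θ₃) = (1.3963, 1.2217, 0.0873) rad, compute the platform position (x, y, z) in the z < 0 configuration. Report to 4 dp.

(-0.1113, -0.1465, -0.5068)

φ1=0.0°: virtual centre (0.1374, 0.0000, -0.0985), radius l
arm 2 at φ=120.0°: e+L cos θ2 = 0.1542;  S2 = (-0.0771, 0.1335, -0.0940)
S3 = (0.2196·cos240.0°, 0.2196·sin240.0°, -0.0087) = (-0.1098, -0.1902, -0.0087)
subtract pairs → two planes through P
[-0.4289 0.2671 0.0090]·P = 0.0040;  [-0.4943 -0.3804 0.1795]·P = 0.0197
det = 0.2952;  x = -0.0231+0.1741z,  y = -0.0219+0.2457z
sphere 1 gives Az²+Bz+C=0 with A=1.0907, B=0.1303, C=-0.2141;  B²−4AC=0.9510;  roots -0.5068, 0.3873;  negative root z = -0.5068
x = -0.1113, y = -0.1465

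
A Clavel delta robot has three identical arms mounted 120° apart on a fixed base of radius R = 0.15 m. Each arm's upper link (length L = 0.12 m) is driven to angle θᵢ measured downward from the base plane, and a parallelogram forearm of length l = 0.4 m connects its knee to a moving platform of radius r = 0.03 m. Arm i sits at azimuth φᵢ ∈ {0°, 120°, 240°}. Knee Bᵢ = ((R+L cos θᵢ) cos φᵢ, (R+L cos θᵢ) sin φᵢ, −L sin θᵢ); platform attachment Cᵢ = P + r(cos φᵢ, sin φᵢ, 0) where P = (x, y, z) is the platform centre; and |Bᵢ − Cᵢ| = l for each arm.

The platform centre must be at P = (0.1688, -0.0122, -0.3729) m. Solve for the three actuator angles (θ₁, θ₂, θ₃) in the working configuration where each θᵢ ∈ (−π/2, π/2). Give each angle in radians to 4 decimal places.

θ₁ = -0.1746, θ₂ = 1.1342, θ₃ = 1.0469

φ1=0.0° → target in arm frame (0.1688, -0.0122)
  e−x'=-0.0488;  (l²−L²−(e−x')²−y'²−z²)/2L = 0.0167
  γ=atan2(-0.3729,-0.0488)=-1.7009;  ψ=arccos(0.0445)=1.5263;  θ1=γ+ψ≈-0.1746
φ2=120.0° → target in arm frame (-0.0950, -0.1401)
  A=0.2150, B=-0.3729, C=(l²−L²−A²−y'²−z²)/(2L)=-0.2470
  θ2 = atan2(B,A) + arccos(C/0.4304) = 1.1342
rotate P by −φ3: (-0.0738, 0.1523, -0.3729)
  A cos θ + B sin θ = C:  0.1938·cos θ + -0.3729·sin θ = -0.2259
  √(A²+B²)=0.4203;  θ3 = -1.0914+2.1383 ≈ 1.0469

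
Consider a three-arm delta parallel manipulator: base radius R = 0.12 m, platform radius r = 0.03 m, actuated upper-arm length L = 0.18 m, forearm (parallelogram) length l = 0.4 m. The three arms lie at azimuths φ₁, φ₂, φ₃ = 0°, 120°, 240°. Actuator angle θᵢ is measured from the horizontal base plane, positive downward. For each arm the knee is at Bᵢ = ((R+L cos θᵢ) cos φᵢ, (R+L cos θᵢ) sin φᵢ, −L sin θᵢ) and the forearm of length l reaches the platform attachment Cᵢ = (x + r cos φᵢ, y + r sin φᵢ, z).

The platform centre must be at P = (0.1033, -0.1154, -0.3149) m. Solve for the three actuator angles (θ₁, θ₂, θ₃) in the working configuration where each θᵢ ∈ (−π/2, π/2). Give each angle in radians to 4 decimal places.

θ₁ = -0.1743, θ₂ = 0.8727, θ₃ = 0.0876

arm 1 (φ=0.0°): x'=0.1033, y'=-0.1154
  e−x'=-0.0133;  (l²−L²−(e−x')²−y'²−z²)/2L = 0.0415
  θ1 = atan2(B,A) + arccos(C/0.3152) = -0.1743
rotate P by −φ2: (-0.1516, -0.0318, -0.3149)
  A cos θ + B sin θ = C:  0.2416·cos θ + -0.3149·sin θ = -0.0859
  θ2 = atan2(B,A) + arccos(C/0.3969) = 0.8727
arm 3 (φ=240.0°): x'=0.0483, y'=0.1472
  A cos θ + B sin θ = C:  0.0417·cos θ + -0.3149·sin θ = 0.0140
  √(A²+B²)=0.3177;  θ3 = -1.4391+1.5267 ≈ 0.0876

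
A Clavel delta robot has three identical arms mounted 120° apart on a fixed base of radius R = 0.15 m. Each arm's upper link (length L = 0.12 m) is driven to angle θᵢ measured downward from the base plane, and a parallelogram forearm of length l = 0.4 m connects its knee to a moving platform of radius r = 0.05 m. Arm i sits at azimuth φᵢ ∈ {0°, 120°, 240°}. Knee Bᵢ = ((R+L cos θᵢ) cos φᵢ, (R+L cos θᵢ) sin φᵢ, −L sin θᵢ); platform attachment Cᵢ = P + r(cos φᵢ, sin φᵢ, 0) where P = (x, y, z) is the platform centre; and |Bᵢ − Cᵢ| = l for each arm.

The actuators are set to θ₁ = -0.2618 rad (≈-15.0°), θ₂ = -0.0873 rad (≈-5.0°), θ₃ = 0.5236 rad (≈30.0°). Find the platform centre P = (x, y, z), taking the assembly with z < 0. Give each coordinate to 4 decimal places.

(0.0601, 0.0691, -0.3308)

arm 1 at φ=0.0°: (R−r)+L cos θ1 = 0.2159;  O1 = (0.2159, 0.0000, 0.0311)
arm 2 at φ=120.0°: (R−r)+L cos θ2 = 0.2195;  O2 = (-0.1098, 0.1901, 0.0105)
O3 = (0.2039·cos240.0°, 0.2039·sin240.0°, -0.0600) = (-0.1020, -0.1766, -0.0600)
|O₂|²−|O₁|² = 0.0007;  |O₃|²−|O₁|² = -0.0024
linear system: -0.6514x+0.3803y = 0.0007−-0.0412z; -0.6357x+-0.3532y = -0.0024−-0.1821z
det = 0.4718;  x = 0.0014+-0.1776z,  y = 0.0043+-0.1959z
sphere 1 gives Az²+Bz+C=0 with A=1.0699, B=0.0124, C=-0.1130;  B²−4AC=0.4838;  roots -0.3308, 0.3192;  negative root z = -0.3308
x = 0.0601, y = 0.0691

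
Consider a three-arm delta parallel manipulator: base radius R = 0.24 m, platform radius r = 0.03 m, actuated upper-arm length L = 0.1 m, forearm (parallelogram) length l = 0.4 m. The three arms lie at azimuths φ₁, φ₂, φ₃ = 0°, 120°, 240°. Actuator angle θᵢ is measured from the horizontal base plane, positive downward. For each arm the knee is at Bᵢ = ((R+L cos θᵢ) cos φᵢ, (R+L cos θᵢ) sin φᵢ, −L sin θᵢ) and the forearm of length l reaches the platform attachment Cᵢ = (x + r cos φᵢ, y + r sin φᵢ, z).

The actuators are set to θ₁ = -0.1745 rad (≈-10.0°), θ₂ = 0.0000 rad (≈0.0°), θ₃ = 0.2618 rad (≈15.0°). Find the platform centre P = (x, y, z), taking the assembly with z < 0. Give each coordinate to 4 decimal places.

φ1=0.0°: virtual centre (0.3085, 0.0000, 0.0174), radius l
arm 2 at φ=120.0°: e+L cos θ2 = 0.3100;  O2 = (-0.1550, 0.2685, 0.0000)
arm 3 at φ=240.0°: e+L cos θ3 = 0.3066;  O3 = (-0.1533, -0.2655, -0.0259)
subtract pairs → two planes through P
[-0.9270 0.5369 -0.0347]·P = 0.0006;  [-0.9236 -0.5310 -0.0865]·P = -0.0008
det = 0.9881;  x = 0.0001+-0.0657z,  y = 0.0013+-0.0487z
into |P−O₁|² = l²: 1.0067z² + 0.0056z + -0.0646 = 0;  Δ = 0.2601;  z = -0.2561 or 0.2505 → z<0 root = -0.2561
x = 0.0169, y = 0.0138

(0.0169, 0.0138, -0.2561)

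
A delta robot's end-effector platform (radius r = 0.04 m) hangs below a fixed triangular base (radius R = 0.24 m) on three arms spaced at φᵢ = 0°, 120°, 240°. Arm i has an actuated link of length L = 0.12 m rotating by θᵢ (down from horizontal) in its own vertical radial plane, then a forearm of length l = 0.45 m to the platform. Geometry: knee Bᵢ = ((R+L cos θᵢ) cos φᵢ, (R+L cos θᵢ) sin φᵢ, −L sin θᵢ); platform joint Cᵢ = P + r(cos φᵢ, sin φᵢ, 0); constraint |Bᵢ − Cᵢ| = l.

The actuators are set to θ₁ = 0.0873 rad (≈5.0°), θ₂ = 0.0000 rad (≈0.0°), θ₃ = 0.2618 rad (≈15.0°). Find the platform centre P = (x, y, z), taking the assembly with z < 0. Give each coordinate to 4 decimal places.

φ1=0.0°: virtual centre (0.3195, 0.0000, -0.0105), radius l
S2 = (0.3200·cos120.0°, 0.3200·sin120.0°, 0.0000) = (-0.1600, 0.2771, 0.0000)
S3 = (0.3159·cos240.0°, 0.3159·sin240.0°, -0.0311) = (-0.1580, -0.2736, -0.0311)
eliminate P² terms by subtracting sphere 1 from 2 and 3
linear system: -0.9591x+0.5543y = 0.0002−0.0209z; -0.9550x+-0.5472y = -0.0015−-0.0412z
Cramer: x(z) = 0.0007-0.0108z;  y(z) = 0.0015-0.0564z
into |P−S₁|² = l²: 1.0033z² + 0.0276z + -0.1007 = 0;  Δ = 0.4049;  z = -0.3309 or 0.3033 → z<0 root = -0.3309
x = 0.0042, y = 0.0202

(0.0042, 0.0202, -0.3309)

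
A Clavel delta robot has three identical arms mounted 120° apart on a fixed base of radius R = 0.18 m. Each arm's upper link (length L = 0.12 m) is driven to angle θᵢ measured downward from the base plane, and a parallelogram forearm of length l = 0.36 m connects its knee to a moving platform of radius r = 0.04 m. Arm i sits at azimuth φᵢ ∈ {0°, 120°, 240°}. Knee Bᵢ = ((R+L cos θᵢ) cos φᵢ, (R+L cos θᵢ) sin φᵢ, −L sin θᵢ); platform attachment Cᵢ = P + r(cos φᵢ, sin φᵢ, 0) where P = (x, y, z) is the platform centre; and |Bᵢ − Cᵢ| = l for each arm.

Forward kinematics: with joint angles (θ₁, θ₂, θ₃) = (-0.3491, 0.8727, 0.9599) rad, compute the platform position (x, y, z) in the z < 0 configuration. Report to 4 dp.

(0.1280, 0.0097, -0.2965)

arm 1 at φ=0.0°: ρ1 = 0.2528;  O1 = (0.2528, 0.0000, 0.0410)
O2 = (0.2171·cos120.0°, 0.2171·sin120.0°, -0.0919) = (-0.1086, 0.1880, -0.0919)
φ3=240.0°: virtual centre (-0.1044, -0.1809, -0.0983), radius l
eliminate P² terms by subtracting sphere 1 from 2 and 3
[-0.7227 0.3761 -0.2659]·P = -0.0100;  [-0.7144 -0.3617 -0.2787]·P = -0.0123
det = 0.5300;  x = 0.0155+-0.3792z,  y = 0.0033+-0.0215z
sphere 1 gives Az²+Bz+C=0 with A=1.1443, B=0.0977, C=-0.0716;  B²−4AC=0.3374;  roots -0.2965, 0.2111;  negative root z = -0.2965
x = 0.1280, y = 0.0097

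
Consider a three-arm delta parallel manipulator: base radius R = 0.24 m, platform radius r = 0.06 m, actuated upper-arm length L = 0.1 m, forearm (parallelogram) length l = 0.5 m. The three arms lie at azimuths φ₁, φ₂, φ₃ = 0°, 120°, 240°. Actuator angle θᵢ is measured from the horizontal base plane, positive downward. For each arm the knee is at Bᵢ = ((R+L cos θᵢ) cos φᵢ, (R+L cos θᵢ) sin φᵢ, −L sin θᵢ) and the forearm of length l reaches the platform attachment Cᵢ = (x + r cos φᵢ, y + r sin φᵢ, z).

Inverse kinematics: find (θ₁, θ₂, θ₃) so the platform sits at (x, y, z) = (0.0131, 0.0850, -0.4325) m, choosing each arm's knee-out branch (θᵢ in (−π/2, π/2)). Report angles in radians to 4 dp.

φ1=0.0° → target in arm frame (0.0131, 0.0850)
  A=0.1669, B=-0.4325, C=(l²−L²−A²−y'²−z²)/(2L)=0.0893
  γ=atan2(-0.4325,0.1669)=-1.2025;  ψ=arccos(0.1927)=1.3769;  θ1=γ+ψ≈0.1744
arm 2 (φ=120.0°): x'=0.0671, y'=-0.0538
  A cos θ + B sin θ = C:  0.1129·cos θ + -0.4325·sin θ = 0.1864
  √(A²+B²)=0.4470;  θ2 = -1.3154+1.1405 ≈ -0.1748
φ3=240.0° → target in arm frame (-0.0802, -0.0312)
  e−x'=0.2602;  (l²−L²−(e−x')²−y'²−z²)/2L = -0.0786
  √(A²+B²)=0.5047;  θ3 = -1.0293+1.7271 ≈ 0.6978

θ₁ = 0.1744, θ₂ = -0.1748, θ₃ = 0.6978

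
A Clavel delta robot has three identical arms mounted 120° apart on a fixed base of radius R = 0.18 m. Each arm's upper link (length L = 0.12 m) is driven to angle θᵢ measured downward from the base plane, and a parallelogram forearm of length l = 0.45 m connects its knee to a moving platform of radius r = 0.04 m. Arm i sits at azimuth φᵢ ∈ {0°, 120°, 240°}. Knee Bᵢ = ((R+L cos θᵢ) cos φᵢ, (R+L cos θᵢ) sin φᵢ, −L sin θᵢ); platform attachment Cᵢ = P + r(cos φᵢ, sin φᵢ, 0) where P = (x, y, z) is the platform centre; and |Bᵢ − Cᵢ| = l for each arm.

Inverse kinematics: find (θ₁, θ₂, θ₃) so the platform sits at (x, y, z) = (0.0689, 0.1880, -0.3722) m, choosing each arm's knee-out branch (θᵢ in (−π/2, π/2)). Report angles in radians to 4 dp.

θ₁ = 0.0878, θ₂ = -0.2618, θ₃ = 1.3092

rotate P by −φ1: (0.0689, 0.1880, -0.3722)
  A cos θ + B sin θ = C:  0.0711·cos θ + -0.3722·sin θ = 0.0382
  √(A²+B²)=0.3789;  θ1 = -1.3820+1.4698 ≈ 0.0878
arm 2 (φ=120.0°): x'=0.1284, y'=-0.1537
  A cos θ + B sin θ = C:  0.0116·cos θ + -0.3722·sin θ = 0.1076
  √(A²+B²)=0.3724;  θ2 = -1.5395+1.2777 ≈ -0.2618
rotate P by −φ3: (-0.1973, -0.0343, -0.3722)
  A=0.3373, B=-0.3722, C=(l²−L²−A²−y'²−z²)/(2L)=-0.2723
  √(A²+B²)=0.5023;  θ3 = -0.8346+2.1438 ≈ 1.3092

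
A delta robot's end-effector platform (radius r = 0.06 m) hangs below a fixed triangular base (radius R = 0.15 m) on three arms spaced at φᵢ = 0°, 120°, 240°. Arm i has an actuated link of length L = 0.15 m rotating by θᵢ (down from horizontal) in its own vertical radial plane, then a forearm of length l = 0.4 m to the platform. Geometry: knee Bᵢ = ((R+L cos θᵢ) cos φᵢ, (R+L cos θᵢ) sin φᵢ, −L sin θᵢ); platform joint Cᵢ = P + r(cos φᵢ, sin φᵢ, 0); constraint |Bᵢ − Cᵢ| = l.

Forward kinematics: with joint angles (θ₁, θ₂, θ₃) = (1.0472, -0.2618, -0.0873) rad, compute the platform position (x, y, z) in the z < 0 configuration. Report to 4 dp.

(-0.1925, 0.0194, -0.3083)

O1 = (0.1650·cos0.0°, 0.1650·sin0.0°, -0.1299) = (0.1650, 0.0000, -0.1299)
φ2=120.0°: virtual centre (-0.1174, 0.2034, 0.0388), radius l
φ3=240.0°: virtual centre (-0.1197, -0.2074, 0.0131), radius l
|O₂|²−|O₁|² = 0.0126;  |O₃|²−|O₁|² = 0.0134
plane₁₂: -0.5649x+0.4068y+0.3375z = 0.0126
det = 0.4659;  x = -0.0229+0.5501z,  y = -0.0009+-0.0657z
quadratic in z: (1.3069)z²+(0.0532)z+(-0.1078)=0, √Δ=0.7526 → z ∈ {-0.3083, 0.2676}; z = -0.3083 (taking z<0)
x = -0.1925, y = 0.0194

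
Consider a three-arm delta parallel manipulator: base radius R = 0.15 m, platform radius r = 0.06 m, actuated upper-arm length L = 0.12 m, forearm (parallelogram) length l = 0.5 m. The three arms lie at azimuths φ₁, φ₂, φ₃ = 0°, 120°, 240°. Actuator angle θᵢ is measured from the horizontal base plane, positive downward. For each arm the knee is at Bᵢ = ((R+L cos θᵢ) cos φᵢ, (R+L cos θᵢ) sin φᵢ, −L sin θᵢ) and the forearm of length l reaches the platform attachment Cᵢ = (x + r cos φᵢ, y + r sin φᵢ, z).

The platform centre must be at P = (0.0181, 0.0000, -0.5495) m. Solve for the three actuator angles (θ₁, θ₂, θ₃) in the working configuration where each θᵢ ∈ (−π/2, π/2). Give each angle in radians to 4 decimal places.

arm 1 (φ=0.0°): x'=0.0181, y'=0.0000
  A=0.0719, B=-0.5495, C=(l²−L²−A²−y'²−z²)/(2L)=-0.2980
  γ=atan2(-0.5495,0.0719)=-1.4407;  ψ=arccos(-0.5377)=2.1385;  θ1=γ+ψ≈0.6978
rotate P by −φ2: (-0.0090, -0.0157, -0.5495)
  A cos θ + B sin θ = C:  0.0990·cos θ + -0.5495·sin θ = -0.3184
  θ2 = atan2(B,A) + arccos(C/0.5584) = 0.7851
rotate P by −φ3: (-0.0091, 0.0157, -0.5495)
  A=0.0990, B=-0.5495, C=(l²−L²−A²−y'²−z²)/(2L)=-0.3184
  γ=atan2(-0.5495,0.0990)=-1.3925;  ψ=arccos(-0.5702)=2.1775;  θ3=γ+ψ≈0.7851

θ₁ = 0.6978, θ₂ = 0.7851, θ₃ = 0.7851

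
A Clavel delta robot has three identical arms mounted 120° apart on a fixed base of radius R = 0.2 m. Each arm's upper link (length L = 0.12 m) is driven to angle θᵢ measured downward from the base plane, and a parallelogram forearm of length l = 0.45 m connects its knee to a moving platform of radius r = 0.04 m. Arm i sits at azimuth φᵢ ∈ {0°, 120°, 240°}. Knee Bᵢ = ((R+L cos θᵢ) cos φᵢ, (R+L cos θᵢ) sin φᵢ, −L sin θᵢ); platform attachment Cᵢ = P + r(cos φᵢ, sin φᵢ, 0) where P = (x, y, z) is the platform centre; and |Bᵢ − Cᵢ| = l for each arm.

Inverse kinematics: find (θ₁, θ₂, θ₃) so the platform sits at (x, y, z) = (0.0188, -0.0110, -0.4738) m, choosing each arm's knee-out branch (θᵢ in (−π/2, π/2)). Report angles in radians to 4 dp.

θ₁ = 0.7854, θ₂ = 0.9599, θ₃ = 0.8724

arm 1 (φ=0.0°): x'=0.0188, y'=-0.0110
  e−x'=0.1412;  (l²−L²−(e−x')²−y'²−z²)/2L = -0.2352
  √(A²+B²)=0.4944;  θ1 = -1.2812+2.0666 ≈ 0.7854
rotate P by −φ2: (-0.0189, -0.0108, -0.4738)
  e−x'=0.1789;  (l²−L²−(e−x')²−y'²−z²)/2L = -0.2855
  √(A²+B²)=0.5065;  θ2 = -1.2097+2.1696 ≈ 0.9599
rotate P by −φ3: (0.0001, 0.0218, -0.4738)
  e−x'=0.1599;  (l²−L²−(e−x')²−y'²−z²)/2L = -0.2601
  θ3 = atan2(B,A) + arccos(C/0.5000) = 0.8724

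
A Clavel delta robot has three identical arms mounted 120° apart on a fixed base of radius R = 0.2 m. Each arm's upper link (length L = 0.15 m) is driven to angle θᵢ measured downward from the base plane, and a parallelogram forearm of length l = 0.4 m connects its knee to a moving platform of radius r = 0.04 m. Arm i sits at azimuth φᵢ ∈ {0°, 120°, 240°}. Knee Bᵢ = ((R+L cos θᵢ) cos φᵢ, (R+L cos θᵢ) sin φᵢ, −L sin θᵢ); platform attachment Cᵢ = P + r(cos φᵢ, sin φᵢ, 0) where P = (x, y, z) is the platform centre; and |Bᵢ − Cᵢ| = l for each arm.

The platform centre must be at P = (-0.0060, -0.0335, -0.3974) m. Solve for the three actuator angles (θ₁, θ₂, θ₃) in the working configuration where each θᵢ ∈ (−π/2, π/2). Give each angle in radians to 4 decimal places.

θ₁ = 0.7855, θ₂ = 0.8731, θ₃ = 0.6110

arm 1 (φ=0.0°): x'=-0.0060, y'=-0.0335
  e−x'=0.1660;  (l²−L²−(e−x')²−y'²−z²)/2L = -0.1637
  θ1 = atan2(B,A) + arccos(C/0.4307) = 0.7855
φ2=120.0° → target in arm frame (-0.0260, 0.0219)
  A cos θ + B sin θ = C:  0.1860·cos θ + -0.3974·sin θ = -0.1850
  √(A²+B²)=0.4388;  θ2 = -1.1330+2.0061 ≈ 0.8731
arm 3 (φ=240.0°): x'=0.0320, y'=0.0116
  A=0.1280, B=-0.3974, C=(l²−L²−A²−y'²−z²)/(2L)=-0.1231
  √(A²+B²)=0.4175;  θ3 = -1.2592+1.8702 ≈ 0.6110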